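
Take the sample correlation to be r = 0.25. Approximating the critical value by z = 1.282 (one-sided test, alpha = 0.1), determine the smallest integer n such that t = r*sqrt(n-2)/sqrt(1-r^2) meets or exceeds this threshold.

27

Need r·√(n−2)/√(1−r²) ≥ 1.282
√(n−2) ≥ 1.282·√(1−0.0625) / 0.25 = 1.282·0.968246 / 0.25 = 4.9652
n−2 ≥ 24.6532  ⇒  n ≥ 26.6532
Smallest integer n = 27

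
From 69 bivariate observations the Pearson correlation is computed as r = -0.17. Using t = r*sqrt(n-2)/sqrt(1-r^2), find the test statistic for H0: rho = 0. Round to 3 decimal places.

1 − r² = 1 − 0.0289 = 0.9711;  √(1−r²) = 0.985444
√(n−2) = √67 = 8.185353
t = r·√(n−2)/√(1−r²) = -0.17 · 8.185353 / 0.985444 = -1.412

-1.412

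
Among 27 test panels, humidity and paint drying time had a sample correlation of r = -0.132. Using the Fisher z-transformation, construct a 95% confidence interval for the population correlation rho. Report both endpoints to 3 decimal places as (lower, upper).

z_r = atanh(-0.132) = -0.132775;  SE = 1/√(n−3) = 1/√24 = 0.204124
z-limits: -0.132775 ± 1.960·0.204124 = -0.132775 ± 0.400083 = [-0.532858, 0.267308]
ρ-limits: (tanh -0.532858, tanh 0.267308) = (-0.488, 0.261)

(-0.488, 0.261)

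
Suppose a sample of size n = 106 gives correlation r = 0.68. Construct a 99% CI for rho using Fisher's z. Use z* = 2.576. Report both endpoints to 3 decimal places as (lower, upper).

(0.519, 0.794)

z_r = atanh(0.68) = 0.829114;  SE = 1/√(n−3) = 1/√103 = 0.098533
z-limits: 0.829114 ± 2.576·0.098533 = 0.829114 ± 0.253821 = [0.575293, 1.082935]
ρ-limits: (tanh 0.575293, tanh 1.082935) = (0.519, 0.794)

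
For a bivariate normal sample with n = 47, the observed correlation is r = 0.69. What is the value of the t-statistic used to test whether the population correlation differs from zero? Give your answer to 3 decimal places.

6.395

1 − r² = 1 − 0.4761 = 0.5239;  √(1−r²) = 0.723809
√(n−2) = √45 = 6.708204
t = r·√(n−2)/√(1−r²) = 0.69 · 6.708204 / 0.723809 = 6.395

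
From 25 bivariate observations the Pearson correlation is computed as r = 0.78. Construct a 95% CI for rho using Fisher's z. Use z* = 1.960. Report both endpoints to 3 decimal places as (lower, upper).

(0.556, 0.898)

Fisher z: z_r = atanh(r) = ½·ln((1+0.78)/(1−0.78)) = 1.045371
SE(z) = 1/√(n−3) = 1/√22 = 0.213201
95% ⇒ z* = 1.960; margin = 1.960·0.213201 = 0.417874
CI on z-scale: (0.627497, 1.463245)
Back-transform: tanh(0.627497) = 0.556326, tanh(1.463245) = 0.898281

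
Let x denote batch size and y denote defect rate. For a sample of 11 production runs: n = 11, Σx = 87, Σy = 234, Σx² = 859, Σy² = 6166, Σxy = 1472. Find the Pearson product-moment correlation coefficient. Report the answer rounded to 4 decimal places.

Numerator: nΣxy − (Σx)(Σy) = 11·1472 − (87)(234) = -4166
Denominator: √[(nΣx²−(Σx)²)(nΣy²−(Σy)²)]
  nΣx²−(Σx)² = 11·859 − 7569 = 1880;  nΣy²−(Σy)² = 11·6166 − 54756 = 13070
  √(1880·13070) = √24571600 = 4956.9749
r = -4166 / 4956.9749 = -0.8404

-0.8404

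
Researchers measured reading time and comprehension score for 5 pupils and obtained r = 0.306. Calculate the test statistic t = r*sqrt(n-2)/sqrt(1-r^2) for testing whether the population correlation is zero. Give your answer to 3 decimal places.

0.557

1 − r² = 1 − 0.093636 = 0.906364;  √(1−r²) = 0.952032
√(n−2) = √3 = 1.732051
t = r·√(n−2)/√(1−r²) = 0.306 · 1.732051 / 0.952032 = 0.557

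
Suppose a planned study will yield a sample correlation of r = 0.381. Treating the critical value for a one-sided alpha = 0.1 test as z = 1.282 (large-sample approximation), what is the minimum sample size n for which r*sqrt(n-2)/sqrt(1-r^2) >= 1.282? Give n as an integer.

12

Need r·√(n−2)/√(1−r²) ≥ 1.282
√(n−2) ≥ 1.282·√(1−0.145161) / 0.381 = 1.282·0.924575 / 0.381 = 3.1110
n−2 ≥ 9.6783  ⇒  n ≥ 11.6783
Smallest integer n = 12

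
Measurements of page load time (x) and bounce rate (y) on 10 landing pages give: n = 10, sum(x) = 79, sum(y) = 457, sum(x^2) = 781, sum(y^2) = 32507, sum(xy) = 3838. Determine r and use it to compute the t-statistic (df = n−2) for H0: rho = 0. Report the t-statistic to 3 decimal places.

0.484

Numerator: nΣxy − (Σx)(Σy) = 10·3838 − (79)(457) = 2277
Denominator: √[(nΣx²−(Σx)²)(nΣy²−(Σy)²)]
  nΣx²−(Σx)² = 10·781 − 6241 = 1569;  nΣy²−(Σy)² = 10·32507 − 208849 = 116221
  √(1569·116221) = √182350749 = 13503.7309
r = 2277 / 13503.7309 = 0.1686
t = r·√(n−2)/√(1−r²) = 0.1686·√8 / √(1−0.028426) = 0.476873 / 0.985685 = 0.484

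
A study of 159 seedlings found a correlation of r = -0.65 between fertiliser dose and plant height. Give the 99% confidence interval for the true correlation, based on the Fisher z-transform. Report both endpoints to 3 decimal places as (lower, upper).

Fisher z: z_r = atanh(r) = ½·ln((1+(-0.65))/(1−(-0.65))) = -0.775299
SE(z) = 1/√(n−3) = 1/√156 = 0.080064
99% ⇒ z* = 2.576; margin = 2.576·0.080064 = 0.206245
CI on z-scale: (-0.981544, -0.569054)
Back-transform: tanh(-0.981544) = -0.753734, tanh(-0.569054) = -0.514664

(-0.754, -0.515)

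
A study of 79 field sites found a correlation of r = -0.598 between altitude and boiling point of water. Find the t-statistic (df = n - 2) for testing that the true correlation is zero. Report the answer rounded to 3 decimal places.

1 − r² = 1 − 0.357604 = 0.642396;  √(1−r²) = 0.801496
√(n−2) = √77 = 8.774964
t = r·√(n−2)/√(1−r²) = -0.598 · 8.774964 / 0.801496 = -6.547

-6.547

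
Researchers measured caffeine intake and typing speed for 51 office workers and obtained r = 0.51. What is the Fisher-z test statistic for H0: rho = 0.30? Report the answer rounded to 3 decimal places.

Fisher z: atanh(0.51) = 0.562730, atanh(0.30) = 0.309520
z = (z_r − z_0)·√(n−3) = (0.562730 − 0.309520)·√48 = 0.253210 · 6.928203 = 1.754

1.754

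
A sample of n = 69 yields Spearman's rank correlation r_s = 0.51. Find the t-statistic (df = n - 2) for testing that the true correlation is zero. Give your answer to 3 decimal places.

t = r_s·√(n−2) / √(1−r_s²) with r_s = 0.51, n = 69
  = 0.51·√67 / √(1 − 0.2601)
  = 0.51·8.185353 / 0.860174
  = 4.174530 / 0.860174 = 4.853

4.853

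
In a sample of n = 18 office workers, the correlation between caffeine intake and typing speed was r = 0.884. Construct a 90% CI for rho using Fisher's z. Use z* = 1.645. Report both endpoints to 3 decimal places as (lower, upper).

Fisher z: z_r = atanh(r) = ½·ln((1+0.884)/(1−0.884)) = 1.393781
SE(z) = 1/√(n−3) = 1/√15 = 0.258199
90% ⇒ z* = 1.645; margin = 1.645·0.258199 = 0.424737
CI on z-scale: (0.969044, 1.818518)
Back-transform: tanh(0.969044) = 0.748284, tanh(1.818518) = 0.948690

(0.748, 0.949)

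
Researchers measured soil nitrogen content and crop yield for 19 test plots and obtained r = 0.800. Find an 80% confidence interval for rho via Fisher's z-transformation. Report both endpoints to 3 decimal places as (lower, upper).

(0.652, 0.889)

Fisher z: z_r = atanh(r) = ½·ln((1+0.800)/(1−0.800)) = 1.098612
SE(z) = 1/√(n−3) = 1/√16 = 0.250000
80% ⇒ z* = 1.282; margin = 1.282·0.250000 = 0.320500
CI on z-scale: (0.778112, 1.419112)
Back-transform: tanh(0.778112) = 0.651622, tanh(1.419112) = 0.889414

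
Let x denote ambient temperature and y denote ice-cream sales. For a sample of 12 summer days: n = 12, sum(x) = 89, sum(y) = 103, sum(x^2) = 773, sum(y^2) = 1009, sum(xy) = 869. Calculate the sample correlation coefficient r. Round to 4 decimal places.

0.8848

S_xy = nΣxy − ΣxΣy = 12·869 − 89·103 = 10428 − 9167 = 1261
S_xx = nΣx² − (Σx)² = 12·773 − 89² = 9276 − 7921 = 1355
S_yy = nΣy² − (Σy)² = 12·1009 − 103² = 12108 − 10609 = 1499
r = S_xy / √(S_xx·S_yy) = 1261 / √(1355·1499) = 1261 / √2031145 = 1261 / 1425.1824 = 0.8848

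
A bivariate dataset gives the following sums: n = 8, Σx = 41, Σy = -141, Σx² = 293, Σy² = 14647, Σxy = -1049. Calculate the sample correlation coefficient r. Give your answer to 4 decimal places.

-0.3251

Numerator: nΣxy − (Σx)(Σy) = 8·(-1049) − (41)(-141) = -2611
Denominator: √[(nΣx²−(Σx)²)(nΣy²−(Σy)²)]
  nΣx²−(Σx)² = 8·293 − 1681 = 663;  nΣy²−(Σy)² = 8·14647 − 19881 = 97295
  √(663·97295) = √64506585 = 8031.5992
r = -2611 / 8031.5992 = -0.3251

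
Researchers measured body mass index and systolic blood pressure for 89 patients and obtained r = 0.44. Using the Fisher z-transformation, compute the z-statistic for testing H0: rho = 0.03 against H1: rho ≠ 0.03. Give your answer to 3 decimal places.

Fisher z: atanh(0.44) = 0.472231, atanh(0.03) = 0.030009
z = (z_r − z_0)·√(n−3) = (0.472231 − 0.030009)·√86 = 0.442222 · 9.273618 = 4.101

4.101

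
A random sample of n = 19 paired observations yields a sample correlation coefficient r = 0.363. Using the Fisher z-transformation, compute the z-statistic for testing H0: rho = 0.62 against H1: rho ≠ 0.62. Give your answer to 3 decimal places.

-1.379

z_r = atanh(0.363) = 0.380337,  z_0 = atanh(0.62) = 0.725005
SE = 1/√(n−3) = 1/√16 = 0.250000
z = (z_r − z_0)/SE = (0.380337 − 0.725005) / 0.250000 = -0.344668 / 0.250000 = -1.379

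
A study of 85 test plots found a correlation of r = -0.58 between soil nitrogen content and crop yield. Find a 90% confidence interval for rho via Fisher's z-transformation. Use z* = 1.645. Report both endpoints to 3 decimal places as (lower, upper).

Fisher z: z_r = atanh(r) = ½·ln((1+(-0.58))/(1−(-0.58))) = -0.662463
SE(z) = 1/√(n−3) = 1/√82 = 0.110432
90% ⇒ z* = 1.645; margin = 1.645·0.110432 = 0.181661
CI on z-scale: (-0.844124, -0.480802)
Back-transform: tanh(-0.844124) = -0.687987, tanh(-0.480802) = -0.446886

(-0.688, -0.447)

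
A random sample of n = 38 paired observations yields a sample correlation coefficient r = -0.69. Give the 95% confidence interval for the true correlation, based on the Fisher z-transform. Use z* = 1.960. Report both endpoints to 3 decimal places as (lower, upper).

z_r = atanh(-0.69) = -0.847956;  SE = 1/√(n−3) = 1/√35 = 0.169031
z-limits: -0.847956 ± 1.960·0.169031 = -0.847956 ± 0.331301 = [-1.179257, -0.516655]
ρ-limits: (tanh -1.179257, tanh -0.516655) = (-0.827, -0.475)

(-0.827, -0.475)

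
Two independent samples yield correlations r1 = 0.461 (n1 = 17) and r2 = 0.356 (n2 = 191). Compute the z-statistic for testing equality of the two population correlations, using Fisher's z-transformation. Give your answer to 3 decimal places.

0.456

Fisher z-transforms: z1 = atanh(0.461) = 0.498580, z2 = atanh(0.356) = 0.372298; difference d = 0.126282
Var(d) = 1/14 + 1/188 = 0.0714286 + 0.0053191 = 0.0767477
z = d/√Var(d) = 0.126282 / √0.0767477 = 0.126282 / 0.277034 = 0.456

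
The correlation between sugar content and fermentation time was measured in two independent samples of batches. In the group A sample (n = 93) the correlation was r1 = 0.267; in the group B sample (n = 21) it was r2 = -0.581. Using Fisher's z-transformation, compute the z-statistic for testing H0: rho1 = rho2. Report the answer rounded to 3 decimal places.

z1 = atanh(0.267) = 0.273631,  z2 = atanh(-0.581) = -0.663971
SE = √(1/(n1−3) + 1/(n2−3)) = √(1/90 + 1/18) = √(0.0111111 + 0.0555556) = √0.0666667 = 0.258199
z = (z1 − z2)/SE = (0.273631 − (-0.663971)) / 0.258199 = 0.937602 / 0.258199 = 3.631

3.631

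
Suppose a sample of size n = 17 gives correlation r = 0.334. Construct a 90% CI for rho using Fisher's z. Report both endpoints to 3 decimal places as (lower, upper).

(-0.092, 0.657)

Fisher z: z_r = atanh(r) = ½·ln((1+0.334)/(1−0.334)) = 0.347324
SE(z) = 1/√(n−3) = 1/√14 = 0.267261
90% ⇒ z* = 1.645; margin = 1.645·0.267261 = 0.439644
CI on z-scale: (-0.092320, 0.786968)
Back-transform: tanh(-0.092320) = -0.092059, tanh(0.786968) = 0.656688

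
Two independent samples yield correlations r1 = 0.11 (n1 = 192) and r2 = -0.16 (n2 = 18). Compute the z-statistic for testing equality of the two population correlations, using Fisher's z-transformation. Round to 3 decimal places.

z1 = atanh(0.11) = 0.110447,  z2 = atanh(-0.16) = -0.161387
SE = √(1/(n1−3) + 1/(n2−3)) = √(1/189 + 1/15) = √(0.0052910 + 0.0666667) = √0.0719577 = 0.268249
z = (z1 − z2)/SE = (0.110447 − (-0.161387)) / 0.268249 = 0.271834 / 0.268249 = 1.013

1.013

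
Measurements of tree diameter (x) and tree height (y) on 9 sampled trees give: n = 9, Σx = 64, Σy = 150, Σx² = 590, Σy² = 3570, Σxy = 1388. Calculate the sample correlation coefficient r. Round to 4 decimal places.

0.8458

Numerator: nΣxy − (Σx)(Σy) = 9·1388 − (64)(150) = 2892
Denominator: √[(nΣx²−(Σx)²)(nΣy²−(Σy)²)]
  nΣx²−(Σx)² = 9·590 − 4096 = 1214;  nΣy²−(Σy)² = 9·3570 − 22500 = 9630
  √(1214·9630) = √11690820 = 3419.1841
r = 2892 / 3419.1841 = 0.8458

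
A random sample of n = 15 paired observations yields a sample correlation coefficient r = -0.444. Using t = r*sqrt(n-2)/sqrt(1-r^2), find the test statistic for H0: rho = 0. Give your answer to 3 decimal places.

-1.787

1 − r² = 1 − 0.197136 = 0.802864;  √(1−r²) = 0.896027
√(n−2) = √13 = 3.605551
t = r·√(n−2)/√(1−r²) = -0.444 · 3.605551 / 0.896027 = -1.787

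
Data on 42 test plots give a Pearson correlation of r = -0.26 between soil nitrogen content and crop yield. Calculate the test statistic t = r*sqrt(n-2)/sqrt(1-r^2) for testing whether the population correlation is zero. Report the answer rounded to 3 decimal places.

-1.703

1 − r² = 1 − 0.0676 = 0.9324;  √(1−r²) = 0.965609
√(n−2) = √40 = 6.324555
t = r·√(n−2)/√(1−r²) = -0.26 · 6.324555 / 0.965609 = -1.703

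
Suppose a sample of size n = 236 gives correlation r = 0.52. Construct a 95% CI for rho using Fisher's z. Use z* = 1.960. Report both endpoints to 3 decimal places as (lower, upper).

Fisher z: z_r = atanh(r) = ½·ln((1+0.52)/(1−0.52)) = 0.576340
SE(z) = 1/√(n−3) = 1/√233 = 0.065512
95% ⇒ z* = 1.960; margin = 1.960·0.065512 = 0.128404
CI on z-scale: (0.447936, 0.704744)
Back-transform: tanh(0.447936) = 0.420201, tanh(0.704744) = 0.607370

(0.420, 0.607)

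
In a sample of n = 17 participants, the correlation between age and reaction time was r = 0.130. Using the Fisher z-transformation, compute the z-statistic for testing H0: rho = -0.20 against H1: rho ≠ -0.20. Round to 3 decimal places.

1.248

z_r = atanh(0.130) = 0.130740,  z_0 = atanh(-0.20) = -0.202733
SE = 1/√(n−3) = 1/√14 = 0.267261
z = (z_r − z_0)/SE = (0.130740 − (-0.202733)) / 0.267261 = 0.333473 / 0.267261 = 1.248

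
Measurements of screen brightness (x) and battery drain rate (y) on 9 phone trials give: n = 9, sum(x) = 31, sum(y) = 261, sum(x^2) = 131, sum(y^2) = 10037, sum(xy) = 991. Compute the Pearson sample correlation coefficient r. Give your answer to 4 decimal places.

S_xy = nΣxy − ΣxΣy = 9·991 − 31·261 = 8919 − 8091 = 828
S_xx = nΣx² − (Σx)² = 9·131 − 31² = 1179 − 961 = 218
S_yy = nΣy² − (Σy)² = 9·10037 − 261² = 90333 − 68121 = 22212
r = S_xy / √(S_xx·S_yy) = 828 / √(218·22212) = 828 / √4842216 = 828 / 2200.5036 = 0.3763

0.3763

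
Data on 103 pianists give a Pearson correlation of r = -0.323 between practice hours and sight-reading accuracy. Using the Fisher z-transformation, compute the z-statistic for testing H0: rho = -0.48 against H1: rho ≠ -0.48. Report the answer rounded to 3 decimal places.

1.880

z_r = atanh(-0.323) = -0.334993,  z_0 = atanh(-0.48) = -0.522984
SE = 1/√(n−3) = 1/√100 = 0.100000
z = (z_r − z_0)/SE = (-0.334993 − (-0.522984)) / 0.100000 = 0.187991 / 0.100000 = 1.880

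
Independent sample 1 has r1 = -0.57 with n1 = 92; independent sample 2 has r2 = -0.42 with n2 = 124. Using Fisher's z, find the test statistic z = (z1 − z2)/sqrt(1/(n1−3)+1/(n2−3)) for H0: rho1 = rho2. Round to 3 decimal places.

Fisher z-transforms: z1 = atanh(-0.57) = -0.647523, z2 = atanh(-0.42) = -0.447692; difference d = -0.199831
Var(d) = 1/89 + 1/121 = 0.0112360 + 0.0082645 = 0.0195005
z = d/√Var(d) = -0.199831 / √0.0195005 = -0.199831 / 0.139644 = -1.431

-1.431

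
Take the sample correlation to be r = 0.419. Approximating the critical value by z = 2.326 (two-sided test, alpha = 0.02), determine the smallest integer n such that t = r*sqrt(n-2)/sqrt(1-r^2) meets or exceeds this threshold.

28

Need r·√(n−2)/√(1−r²) ≥ 2.326
√(n−2) ≥ 2.326·√(1−0.175561) / 0.419 = 2.326·0.907986 / 0.419 = 5.0405
n−2 ≥ 25.4066  ⇒  n ≥ 27.4066
Smallest integer n = 28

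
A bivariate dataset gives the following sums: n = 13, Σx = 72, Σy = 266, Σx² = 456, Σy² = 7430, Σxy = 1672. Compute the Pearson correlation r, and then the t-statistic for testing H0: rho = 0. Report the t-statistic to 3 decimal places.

2.420

S_xy = nΣxy − ΣxΣy = 13·1672 − 72·266 = 21736 − 19152 = 2584
S_xx = nΣx² − (Σx)² = 13·456 − 72² = 5928 − 5184 = 744
S_yy = nΣy² − (Σy)² = 13·7430 − 266² = 96590 − 70756 = 25834
r = S_xy / √(S_xx·S_yy) = 2584 / √(744·25834) = 2584 / √19220496 = 2584 / 4384.1186 = 0.5894
t = r·√(n−2)/√(1−r²) = 0.5894·√11 / √(1−0.347392) = 1.954819 / 0.807842 = 2.420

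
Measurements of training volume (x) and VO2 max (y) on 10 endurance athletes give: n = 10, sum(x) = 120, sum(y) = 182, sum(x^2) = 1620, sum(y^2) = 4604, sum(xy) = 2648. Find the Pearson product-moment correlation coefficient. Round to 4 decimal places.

S_xy = nΣxy − ΣxΣy = 10·2648 − 120·182 = 26480 − 21840 = 4640
S_xx = nΣx² − (Σx)² = 10·1620 − 120² = 16200 − 14400 = 1800
S_yy = nΣy² − (Σy)² = 10·4604 − 182² = 46040 − 33124 = 12916
r = S_xy / √(S_xx·S_yy) = 4640 / √(1800·12916) = 4640 / √23248800 = 4640 / 4821.7009 = 0.9623

0.9623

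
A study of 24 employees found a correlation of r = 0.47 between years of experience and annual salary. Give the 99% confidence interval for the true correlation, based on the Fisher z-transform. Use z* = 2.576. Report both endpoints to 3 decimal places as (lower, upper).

Fisher z: z_r = atanh(r) = ½·ln((1+0.47)/(1−0.47)) = 0.510070
SE(z) = 1/√(n−3) = 1/√21 = 0.218218
99% ⇒ z* = 2.576; margin = 2.576·0.218218 = 0.562130
CI on z-scale: (-0.052060, 1.072200)
Back-transform: tanh(-0.052060) = -0.052013, tanh(1.072200) = 0.790289

(-0.052, 0.790)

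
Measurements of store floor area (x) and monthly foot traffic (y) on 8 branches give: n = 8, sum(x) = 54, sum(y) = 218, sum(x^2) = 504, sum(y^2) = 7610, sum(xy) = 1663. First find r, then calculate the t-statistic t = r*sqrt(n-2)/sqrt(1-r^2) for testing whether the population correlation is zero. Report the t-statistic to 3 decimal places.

1.059

S_xy = nΣxy − ΣxΣy = 8·1663 − 54·218 = 13304 − 11772 = 1532
S_xx = nΣx² − (Σx)² = 8·504 − 54² = 4032 − 2916 = 1116
S_yy = nΣy² − (Σy)² = 8·7610 − 218² = 60880 − 47524 = 13356
r = S_xy / √(S_xx·S_yy) = 1532 / √(1116·13356) = 1532 / √14905296 = 1532 / 3860.7378 = 0.3968
t = r·√(n−2)/√(1−r²) = 0.3968·√6 / √(1−0.157450) = 0.971958 / 0.917905 = 1.059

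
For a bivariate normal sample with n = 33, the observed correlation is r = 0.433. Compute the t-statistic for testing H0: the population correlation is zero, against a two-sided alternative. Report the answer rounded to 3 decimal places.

t = r·√(n−2) / √(1−r²) with r = 0.433, n = 33
  = 0.433·√31 / √(1 − 0.187489)
  = 0.433·5.567764 / 0.901394
  = 2.410842 / 0.901394 = 2.675

2.675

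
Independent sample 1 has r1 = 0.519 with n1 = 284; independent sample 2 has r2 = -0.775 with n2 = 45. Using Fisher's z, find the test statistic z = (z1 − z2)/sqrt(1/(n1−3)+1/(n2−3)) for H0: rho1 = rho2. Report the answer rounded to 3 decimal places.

9.718

z1 = atanh(0.519) = 0.574970,  z2 = atanh(-0.775) = -1.032728
SE = √(1/(n1−3) + 1/(n2−3)) = √(1/281 + 1/42) = √(0.0035587 + 0.0238095) = √0.0273682 = 0.165433
z = (z1 − z2)/SE = (0.574970 − (-1.032728)) / 0.165433 = 1.607698 / 0.165433 = 9.718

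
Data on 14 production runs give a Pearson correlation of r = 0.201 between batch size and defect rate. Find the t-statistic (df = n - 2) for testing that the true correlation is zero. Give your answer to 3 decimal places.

1 − r² = 1 − 0.040401 = 0.959599;  √(1−r²) = 0.979591
√(n−2) = √12 = 3.464102
t = r·√(n−2)/√(1−r²) = 0.201 · 3.464102 / 0.979591 = 0.711

0.711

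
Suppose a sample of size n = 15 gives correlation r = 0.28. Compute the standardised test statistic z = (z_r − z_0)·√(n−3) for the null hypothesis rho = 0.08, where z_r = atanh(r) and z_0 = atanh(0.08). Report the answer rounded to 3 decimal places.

0.719

Fisher z: atanh(0.28) = 0.287682, atanh(0.08) = 0.080171
z = (z_r − z_0)·√(n−3) = (0.287682 − 0.080171)·√12 = 0.207511 · 3.464102 = 0.719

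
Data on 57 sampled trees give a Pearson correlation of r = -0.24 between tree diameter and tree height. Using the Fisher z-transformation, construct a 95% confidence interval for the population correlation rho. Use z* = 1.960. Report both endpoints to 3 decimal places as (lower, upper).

Fisher z: z_r = atanh(r) = ½·ln((1+(-0.24))/(1−(-0.24))) = -0.244774
SE(z) = 1/√(n−3) = 1/√54 = 0.136083
95% ⇒ z* = 1.960; margin = 1.960·0.136083 = 0.266723
CI on z-scale: (-0.511497, 0.021949)
Back-transform: tanh(-0.511497) = -0.471111, tanh(0.021949) = 0.021945

(-0.471, 0.022)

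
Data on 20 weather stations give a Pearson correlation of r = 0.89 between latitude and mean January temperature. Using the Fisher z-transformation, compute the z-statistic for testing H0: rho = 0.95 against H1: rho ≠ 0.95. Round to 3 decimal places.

-1.690

Fisher z: atanh(0.89) = 1.421926, atanh(0.95) = 1.831781
z = (z_r − z_0)·√(n−3) = (1.421926 − 1.831781)·√17 = -0.409855 · 4.123106 = -1.690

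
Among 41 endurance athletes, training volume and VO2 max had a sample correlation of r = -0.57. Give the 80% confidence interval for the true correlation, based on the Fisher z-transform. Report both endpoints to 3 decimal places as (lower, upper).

(-0.694, -0.413)

z_r = atanh(-0.57) = -0.647523;  SE = 1/√(n−3) = 1/√38 = 0.162221
z-limits: -0.647523 ± 1.282·0.162221 = -0.647523 ± 0.207967 = [-0.855490, -0.439556]
ρ-limits: (tanh -0.855490, tanh -0.439556) = (-0.694, -0.413)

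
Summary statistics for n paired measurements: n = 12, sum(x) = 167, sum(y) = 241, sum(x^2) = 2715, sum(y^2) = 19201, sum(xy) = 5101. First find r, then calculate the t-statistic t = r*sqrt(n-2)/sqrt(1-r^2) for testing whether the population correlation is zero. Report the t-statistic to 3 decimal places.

3.452

Numerator: nΣxy − (Σx)(Σy) = 12·5101 − (167)(241) = 20965
Denominator: √[(nΣx²−(Σx)²)(nΣy²−(Σy)²)]
  nΣx²−(Σx)² = 12·2715 − 27889 = 4691;  nΣy²−(Σy)² = 12·19201 − 58081 = 172331
  √(4691·172331) = √808404721 = 28432.4589
r = 20965 / 28432.4589 = 0.7374
t = r·√(n−2)/√(1−r²) = 0.7374·√10 / √(1−0.543759) = 2.331864 / 0.675456 = 3.452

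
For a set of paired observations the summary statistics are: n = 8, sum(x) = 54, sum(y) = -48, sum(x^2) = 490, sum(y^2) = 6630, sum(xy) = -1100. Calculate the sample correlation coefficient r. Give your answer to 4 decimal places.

Numerator: nΣxy − (Σx)(Σy) = 8·(-1100) − (54)(-48) = -6208
Denominator: √[(nΣx²−(Σx)²)(nΣy²−(Σy)²)]
  nΣx²−(Σx)² = 8·490 − 2916 = 1004;  nΣy²−(Σy)² = 8·6630 − 2304 = 50736
  √(1004·50736) = √50938944 = 7137.1524
r = -6208 / 7137.1524 = -0.8698

-0.8698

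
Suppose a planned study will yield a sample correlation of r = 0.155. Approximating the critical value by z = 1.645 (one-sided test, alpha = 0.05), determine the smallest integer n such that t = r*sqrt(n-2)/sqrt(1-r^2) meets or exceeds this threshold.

112

Need r·√(n−2)/√(1−r²) ≥ 1.645
√(n−2) ≥ 1.645·√(1−0.024025) / 0.155 = 1.645·0.987914 / 0.155 = 10.4846
n−2 ≥ 109.9268  ⇒  n ≥ 111.9268
Smallest integer n = 112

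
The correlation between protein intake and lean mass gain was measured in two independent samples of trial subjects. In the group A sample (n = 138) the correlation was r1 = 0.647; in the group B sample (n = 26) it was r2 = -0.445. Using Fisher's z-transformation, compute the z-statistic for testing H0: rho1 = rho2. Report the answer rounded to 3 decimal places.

Fisher z-transforms: z1 = atanh(0.647) = 0.770121, z2 = atanh(-0.445) = -0.478448; difference d = 1.248569
Var(d) = 1/135 + 1/23 = 0.0074074 + 0.0434783 = 0.0508857
z = d/√Var(d) = 1.248569 / √0.0508857 = 1.248569 / 0.225579 = 5.535

5.535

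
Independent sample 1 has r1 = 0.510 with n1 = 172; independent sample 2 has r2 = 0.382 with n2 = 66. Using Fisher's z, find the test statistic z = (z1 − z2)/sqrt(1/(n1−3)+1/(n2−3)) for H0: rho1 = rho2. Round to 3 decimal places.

Fisher z-transforms: z1 = atanh(0.510) = 0.562730, z2 = atanh(0.382) = 0.402399; difference d = 0.160331
Var(d) = 1/169 + 1/63 = 0.0059172 + 0.0158730 = 0.0217902
z = d/√Var(d) = 0.160331 / √0.0217902 = 0.160331 / 0.147615 = 1.086

1.086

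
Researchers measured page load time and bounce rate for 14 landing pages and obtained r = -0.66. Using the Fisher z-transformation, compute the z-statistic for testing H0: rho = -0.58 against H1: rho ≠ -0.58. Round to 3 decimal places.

-0.432

z_r = atanh(-0.66) = -0.792814,  z_0 = atanh(-0.58) = -0.662463
SE = 1/√(n−3) = 1/√11 = 0.301511
z = (z_r − z_0)/SE = (-0.792814 − (-0.662463)) / 0.301511 = -0.130351 / 0.301511 = -0.432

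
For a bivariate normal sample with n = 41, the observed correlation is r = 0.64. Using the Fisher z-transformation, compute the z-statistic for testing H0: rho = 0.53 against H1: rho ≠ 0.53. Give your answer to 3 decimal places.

1.036

z_r = atanh(0.64) = 0.758174,  z_0 = atanh(0.53) = 0.590145
SE = 1/√(n−3) = 1/√38 = 0.162221
z = (z_r − z_0)/SE = (0.758174 − 0.590145) / 0.162221 = 0.168029 / 0.162221 = 1.036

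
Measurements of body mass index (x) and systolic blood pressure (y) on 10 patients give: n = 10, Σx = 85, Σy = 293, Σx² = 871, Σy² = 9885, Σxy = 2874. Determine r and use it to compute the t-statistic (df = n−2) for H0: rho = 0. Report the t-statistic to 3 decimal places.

5.058

Numerator: nΣxy − (Σx)(Σy) = 10·2874 − (85)(293) = 3835
Denominator: √[(nΣx²−(Σx)²)(nΣy²−(Σy)²)]
  nΣx²−(Σx)² = 10·871 − 7225 = 1485;  nΣy²−(Σy)² = 10·9885 − 85849 = 13001
  √(1485·13001) = √19306485 = 4393.9145
r = 3835 / 4393.9145 = 0.8728
t = r·√(n−2)/√(1−r²) = 0.8728·√8 / √(1−0.761780) = 2.468651 / 0.488078 = 5.058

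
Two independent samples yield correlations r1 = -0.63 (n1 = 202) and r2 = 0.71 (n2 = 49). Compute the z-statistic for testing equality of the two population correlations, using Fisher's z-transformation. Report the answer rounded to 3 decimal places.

-9.955

z1 = atanh(-0.63) = -0.741416,  z2 = atanh(0.71) = 0.887184
SE = √(1/(n1−3) + 1/(n2−3)) = √(1/199 + 1/46) = √(0.0050251 + 0.0217391) = √0.0267642 = 0.163598
z = (z1 − z2)/SE = (-0.741416 − 0.887184) / 0.163598 = -1.628600 / 0.163598 = -9.955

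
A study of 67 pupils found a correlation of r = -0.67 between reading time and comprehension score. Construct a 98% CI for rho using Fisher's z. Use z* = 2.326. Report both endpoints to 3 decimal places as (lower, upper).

(-0.801, -0.478)

Fisher z: z_r = atanh(r) = ½·ln((1+(-0.67))/(1−(-0.67))) = -0.810743
SE(z) = 1/√(n−3) = 1/√64 = 0.125000
98% ⇒ z* = 2.326; margin = 2.326·0.125000 = 0.290750
CI on z-scale: (-1.101493, -0.519993)
Back-transform: tanh(-1.101493) = -0.801035, tanh(-0.519993) = -0.477695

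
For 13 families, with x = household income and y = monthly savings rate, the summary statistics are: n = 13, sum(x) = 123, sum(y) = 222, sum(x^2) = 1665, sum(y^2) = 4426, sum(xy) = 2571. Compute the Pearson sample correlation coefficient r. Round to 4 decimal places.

0.8341

S_xy = nΣxy − ΣxΣy = 13·2571 − 123·222 = 33423 − 27306 = 6117
S_xx = nΣx² − (Σx)² = 13·1665 − 123² = 21645 − 15129 = 6516
S_yy = nΣy² − (Σy)² = 13·4426 − 222² = 57538 − 49284 = 8254
r = S_xy / √(S_xx·S_yy) = 6117 / √(6516·8254) = 6117 / √53783064 = 6117 / 7333.6937 = 0.8341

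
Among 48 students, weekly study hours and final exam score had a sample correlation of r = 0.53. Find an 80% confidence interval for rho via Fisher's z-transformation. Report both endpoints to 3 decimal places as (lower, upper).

Fisher z: z_r = atanh(r) = ½·ln((1+0.53)/(1−0.53)) = 0.590145
SE(z) = 1/√(n−3) = 1/√45 = 0.149071
80% ⇒ z* = 1.282; margin = 1.282·0.149071 = 0.191109
CI on z-scale: (0.399036, 0.781254)
Back-transform: tanh(0.399036) = 0.379124, tanh(0.781254) = 0.653426

(0.379, 0.653)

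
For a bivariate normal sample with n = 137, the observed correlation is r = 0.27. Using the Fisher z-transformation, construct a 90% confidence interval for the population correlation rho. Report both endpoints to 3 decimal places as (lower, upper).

(0.134, 0.396)

Fisher z: z_r = atanh(r) = ½·ln((1+0.27)/(1−0.27)) = 0.276864
SE(z) = 1/√(n−3) = 1/√134 = 0.086387
90% ⇒ z* = 1.645; margin = 1.645·0.086387 = 0.142107
CI on z-scale: (0.134757, 0.418971)
Back-transform: tanh(0.134757) = 0.133947, tanh(0.418971) = 0.396063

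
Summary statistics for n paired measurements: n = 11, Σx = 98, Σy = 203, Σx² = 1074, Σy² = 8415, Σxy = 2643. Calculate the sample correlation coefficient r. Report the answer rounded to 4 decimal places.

Numerator: nΣxy − (Σx)(Σy) = 11·2643 − (98)(203) = 9179
Denominator: √[(nΣx²−(Σx)²)(nΣy²−(Σy)²)]
  nΣx²−(Σx)² = 11·1074 − 9604 = 2210;  nΣy²−(Σy)² = 11·8415 − 41209 = 51356
  √(2210·51356) = √113496760 = 10653.4858
r = 9179 / 10653.4858 = 0.8616

0.8616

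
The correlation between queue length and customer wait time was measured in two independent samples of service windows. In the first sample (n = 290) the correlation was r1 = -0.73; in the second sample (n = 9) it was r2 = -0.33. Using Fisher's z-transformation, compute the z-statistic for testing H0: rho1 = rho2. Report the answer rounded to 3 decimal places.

z1 = atanh(-0.73) = -0.928727,  z2 = atanh(-0.33) = -0.342828
SE = √(1/(n1−3) + 1/(n2−3)) = √(1/287 + 1/6) = √(0.0034843 + 0.1666667) = √0.1701510 = 0.412494
z = (z1 − z2)/SE = (-0.928727 − (-0.342828)) / 0.412494 = -0.585899 / 0.412494 = -1.420

-1.420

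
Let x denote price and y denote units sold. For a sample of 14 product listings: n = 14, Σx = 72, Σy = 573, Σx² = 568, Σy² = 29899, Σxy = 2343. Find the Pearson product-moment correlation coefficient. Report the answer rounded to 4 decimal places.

-0.5349

Numerator: nΣxy − (Σx)(Σy) = 14·2343 − (72)(573) = -8454
Denominator: √[(nΣx²−(Σx)²)(nΣy²−(Σy)²)]
  nΣx²−(Σx)² = 14·568 − 5184 = 2768;  nΣy²−(Σy)² = 14·29899 − 328329 = 90257
  √(2768·90257) = √249831376 = 15806.0550
r = -8454 / 15806.0550 = -0.5349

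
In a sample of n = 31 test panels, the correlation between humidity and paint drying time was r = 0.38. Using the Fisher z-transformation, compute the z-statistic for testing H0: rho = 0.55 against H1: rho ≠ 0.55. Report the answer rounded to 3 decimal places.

-1.155

Fisher z: atanh(0.38) = 0.400060, atanh(0.55) = 0.618381
z = (z_r − z_0)·√(n−3) = (0.400060 − 0.618381)·√28 = -0.218321 · 5.291503 = -1.155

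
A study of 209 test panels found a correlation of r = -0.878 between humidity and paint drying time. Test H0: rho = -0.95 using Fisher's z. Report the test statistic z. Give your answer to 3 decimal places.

Fisher z: atanh(-0.878) = -1.366971, atanh(-0.95) = -1.831781
z = (z_r − z_0)·√(n−3) = (-1.366971 − (-1.831781))·√206 = 0.464810 · 14.352700 = 6.671

6.671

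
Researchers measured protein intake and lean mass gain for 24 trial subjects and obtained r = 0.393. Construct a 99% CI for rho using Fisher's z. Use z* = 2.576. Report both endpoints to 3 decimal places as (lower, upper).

(-0.146, 0.752)

Fisher z: z_r = atanh(r) = ½·ln((1+0.393)/(1−0.393)) = 0.415343
SE(z) = 1/√(n−3) = 1/√21 = 0.218218
99% ⇒ z* = 2.576; margin = 2.576·0.218218 = 0.562130
CI on z-scale: (-0.146787, 0.977473)
Back-transform: tanh(-0.146787) = -0.145742, tanh(0.977473) = 0.751970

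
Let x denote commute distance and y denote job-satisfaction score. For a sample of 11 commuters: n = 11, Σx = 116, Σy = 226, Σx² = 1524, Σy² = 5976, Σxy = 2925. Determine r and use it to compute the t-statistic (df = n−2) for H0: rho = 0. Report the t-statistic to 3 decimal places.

Numerator: nΣxy − (Σx)(Σy) = 11·2925 − (116)(226) = 5959
Denominator: √[(nΣx²−(Σx)²)(nΣy²−(Σy)²)]
  nΣx²−(Σx)² = 11·1524 − 13456 = 3308;  nΣy²−(Σy)² = 11·5976 − 51076 = 14660
  √(3308·14660) = √48495280 = 6963.8553
r = 5959 / 6963.8553 = 0.8557
t = r·√(n−2)/√(1−r²) = 0.8557·√9 / √(1−0.732222) = 2.567100 / 0.517473 = 4.961

4.961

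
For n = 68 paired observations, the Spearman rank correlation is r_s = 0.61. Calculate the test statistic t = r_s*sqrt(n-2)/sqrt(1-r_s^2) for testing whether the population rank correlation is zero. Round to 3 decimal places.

6.254

1 − r_s² = 1 − 0.3721 = 0.6279;  √(1−r_s²) = 0.792401
√(n−2) = √66 = 8.124038
t = r_s·√(n−2)/√(1−r_s²) = 0.61 · 8.124038 / 0.792401 = 6.254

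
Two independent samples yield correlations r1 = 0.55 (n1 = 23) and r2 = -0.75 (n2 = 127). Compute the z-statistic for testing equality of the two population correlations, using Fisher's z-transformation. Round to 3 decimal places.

6.604

z1 = atanh(0.55) = 0.618381,  z2 = atanh(-0.75) = -0.972955
SE = √(1/(n1−3) + 1/(n2−3)) = √(1/20 + 1/124) = √(0.0500000 + 0.0080645) = √0.0580645 = 0.240966
z = (z1 − z2)/SE = (0.618381 − (-0.972955)) / 0.240966 = 1.591336 / 0.240966 = 6.604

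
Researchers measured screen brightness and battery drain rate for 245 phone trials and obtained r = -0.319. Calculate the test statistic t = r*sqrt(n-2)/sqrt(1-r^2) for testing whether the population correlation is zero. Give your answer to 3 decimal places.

t = r·√(n−2) / √(1−r²) with r = -0.319, n = 245
  = -0.319·√243 / √(1 − 0.101761)
  = -0.319·15.588457 / 0.947755
  = -4.972718 / 0.947755 = -5.247

-5.247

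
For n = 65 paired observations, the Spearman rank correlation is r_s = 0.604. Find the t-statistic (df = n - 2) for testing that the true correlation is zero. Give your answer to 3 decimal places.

t = r_s·√(n−2) / √(1−r_s²) with r_s = 0.604, n = 65
  = 0.604·√63 / √(1 − 0.364816)
  = 0.604·7.937254 / 0.796984
  = 4.794101 / 0.796984 = 6.015

6.015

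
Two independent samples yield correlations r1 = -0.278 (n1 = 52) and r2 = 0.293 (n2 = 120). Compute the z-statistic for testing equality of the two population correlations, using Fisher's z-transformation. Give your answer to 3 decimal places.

-3.452

Fisher z-transforms: z1 = atanh(-0.278) = -0.285513, z2 = atanh(0.293) = 0.301845; difference d = -0.587358
Var(d) = 1/49 + 1/117 = 0.0204082 + 0.0085470 = 0.0289552
z = d/√Var(d) = -0.587358 / √0.0289552 = -0.587358 / 0.170162 = -3.452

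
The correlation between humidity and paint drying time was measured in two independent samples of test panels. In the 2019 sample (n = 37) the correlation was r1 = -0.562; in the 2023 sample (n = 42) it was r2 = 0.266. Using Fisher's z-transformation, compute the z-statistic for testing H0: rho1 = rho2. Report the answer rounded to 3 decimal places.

-3.871

z1 = atanh(-0.562) = -0.635752,  z2 = atanh(0.266) = 0.272554
SE = √(1/(n1−3) + 1/(n2−3)) = √(1/34 + 1/39) = √(0.0294118 + 0.0256410) = √0.0550528 = 0.234633
z = (z1 − z2)/SE = (-0.635752 − 0.272554) / 0.234633 = -0.908306 / 0.234633 = -3.871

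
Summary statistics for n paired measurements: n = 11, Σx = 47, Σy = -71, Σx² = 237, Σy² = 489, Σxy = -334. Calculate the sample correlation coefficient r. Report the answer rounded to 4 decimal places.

S_xy = nΣxy − ΣxΣy = 11·(-334) − 47·(-71) = -3674 − (-3337) = -337
S_xx = nΣx² − (Σx)² = 11·237 − 47² = 2607 − 2209 = 398
S_yy = nΣy² − (Σy)² = 11·489 − (-71)² = 5379 − 5041 = 338
r = S_xy / √(S_xx·S_yy) = -337 / √(398·338) = -337 / √134524 = -337 / 366.7751 = -0.9188

-0.9188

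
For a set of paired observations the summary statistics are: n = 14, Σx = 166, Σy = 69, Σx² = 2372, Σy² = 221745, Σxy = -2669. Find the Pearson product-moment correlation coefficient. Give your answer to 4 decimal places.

-0.3688

S_xy = nΣxy − ΣxΣy = 14·(-2669) − 166·69 = -37366 − 11454 = -48820
S_xx = nΣx² − (Σx)² = 14·2372 − 166² = 33208 − 27556 = 5652
S_yy = nΣy² − (Σy)² = 14·221745 − 69² = 3104430 − 4761 = 3099669
r = S_xy / √(S_xx·S_yy) = -48820 / √(5652·3099669) = -48820 / √17519329188 = -48820 / 132360.6029 = -0.3688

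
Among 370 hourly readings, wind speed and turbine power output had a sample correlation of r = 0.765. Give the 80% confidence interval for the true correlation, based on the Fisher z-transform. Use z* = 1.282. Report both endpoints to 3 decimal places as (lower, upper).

(0.736, 0.791)

Fisher z: z_r = atanh(r) = ½·ln((1+0.765)/(1−0.765)) = 1.008160
SE(z) = 1/√(n−3) = 1/√367 = 0.052200
80% ⇒ z* = 1.282; margin = 1.282·0.052200 = 0.066920
CI on z-scale: (0.941240, 1.075080)
Back-transform: tanh(0.941240) = 0.735791, tanh(1.075080) = 0.791367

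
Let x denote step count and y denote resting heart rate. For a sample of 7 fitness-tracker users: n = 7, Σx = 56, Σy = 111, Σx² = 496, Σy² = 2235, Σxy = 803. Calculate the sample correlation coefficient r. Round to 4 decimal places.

-0.5630

Numerator: nΣxy − (Σx)(Σy) = 7·803 − (56)(111) = -595
Denominator: √[(nΣx²−(Σx)²)(nΣy²−(Σy)²)]
  nΣx²−(Σx)² = 7·496 − 3136 = 336;  nΣy²−(Σy)² = 7·2235 − 12321 = 3324
  √(336·3324) = √1116864 = 1056.8179
r = -595 / 1056.8179 = -0.5630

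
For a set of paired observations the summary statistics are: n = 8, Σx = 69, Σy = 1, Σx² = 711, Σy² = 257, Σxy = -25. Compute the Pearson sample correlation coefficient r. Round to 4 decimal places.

S_xy = nΣxy − ΣxΣy = 8·(-25) − 69·1 = -200 − 69 = -269
S_xx = nΣx² − (Σx)² = 8·711 − 69² = 5688 − 4761 = 927
S_yy = nΣy² − (Σy)² = 8·257 − 1² = 2056 − 1 = 2055
r = S_xy / √(S_xx·S_yy) = -269 / √(927·2055) = -269 / √1904985 = -269 / 1380.2119 = -0.1949

-0.1949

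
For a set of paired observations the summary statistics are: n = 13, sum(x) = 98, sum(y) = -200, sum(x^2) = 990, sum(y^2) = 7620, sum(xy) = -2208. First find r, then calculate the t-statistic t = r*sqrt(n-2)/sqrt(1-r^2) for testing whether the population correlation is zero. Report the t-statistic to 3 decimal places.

-2.879

S_xy = nΣxy − ΣxΣy = 13·(-2208) − 98·(-200) = -28704 − (-19600) = -9104
S_xx = nΣx² − (Σx)² = 13·990 − 98² = 12870 − 9604 = 3266
S_yy = nΣy² − (Σy)² = 13·7620 − (-200)² = 99060 − 40000 = 59060
r = S_xy / √(S_xx·S_yy) = -9104 / √(3266·59060) = -9104 / √192889960 = -9104 / 13888.4830 = -0.6555
t = r·√(n−2)/√(1−r²) = -0.6555·√11 / √(1−0.429680) = -2.174048 / 0.755195 = -2.879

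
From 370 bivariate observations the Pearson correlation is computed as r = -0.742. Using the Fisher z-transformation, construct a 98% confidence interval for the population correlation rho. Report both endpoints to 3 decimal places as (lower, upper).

Fisher z: z_r = atanh(r) = ½·ln((1+(-0.742))/(1−(-0.742))) = -0.954915
SE(z) = 1/√(n−3) = 1/√367 = 0.052200
98% ⇒ z* = 2.326; margin = 2.326·0.052200 = 0.121417
CI on z-scale: (-1.076332, -0.833498)
Back-transform: tanh(-1.076332) = -0.791835, tanh(-0.833498) = -0.682350

(-0.792, -0.682)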